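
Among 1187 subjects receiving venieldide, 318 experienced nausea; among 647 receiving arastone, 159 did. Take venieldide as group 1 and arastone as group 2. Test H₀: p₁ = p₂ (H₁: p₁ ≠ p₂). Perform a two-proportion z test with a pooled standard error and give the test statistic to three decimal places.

z = 1.033

p̂₁ = 318/1187 ≈ 0.26790, p̂₂ = 159/647 ≈ 0.24575.
Pooled p̂ = (318+159)/(1187+647) = 477/1834 = 0.26009.
SE = √(p̂(1−p̂)(1/n₁+1/n₂)) = √(0.26009·0.73991·0.00238806) = √(0.000459562) = 0.02144.
z = (0.26790 − 0.24575)/0.02144 = 0.02215/0.02144 = 1.033.
Two-sided p-value ≈ 2·Φ(−1.033) = 0.3014.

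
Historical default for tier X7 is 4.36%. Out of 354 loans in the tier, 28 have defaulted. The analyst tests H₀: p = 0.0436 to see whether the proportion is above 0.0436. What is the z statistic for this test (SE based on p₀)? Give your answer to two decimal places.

z = 3.27

p̂ = 28/354 = 0.07910.
Under H₀, SE = √(0.0436·0.9564/354) = √(0.000117794) = 0.01085.
z = (0.07910 − 0.0436)/0.01085 = 0.03550/0.01085 = 3.27.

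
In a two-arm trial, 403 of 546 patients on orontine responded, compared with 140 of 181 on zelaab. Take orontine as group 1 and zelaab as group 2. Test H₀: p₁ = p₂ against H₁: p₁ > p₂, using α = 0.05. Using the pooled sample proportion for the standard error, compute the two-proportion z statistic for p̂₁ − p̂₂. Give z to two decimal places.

z = -0.95

p̂₁ = 403/546 = 0.7381, p̂₂ = 140/181 = 0.7735.
Pooled p̂ = (403+140)/(546+181) = 543/727 = 0.7469.
SE = √(0.189038 × 0.00735636) = 0.0373.
z = (0.7381 − 0.7735)/0.0373 = -0.0354/0.0373 = -0.95.
p-value = P(Z > -0.949) ≈ 0.8287, so at α = 0.05 we fail to reject H₀.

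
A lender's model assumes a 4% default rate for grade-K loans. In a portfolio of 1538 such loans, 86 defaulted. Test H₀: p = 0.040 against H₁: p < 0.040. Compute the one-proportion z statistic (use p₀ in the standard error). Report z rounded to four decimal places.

p̂ = 86/1538 ≈ 0.05591678.
Standard error under H₀: √(0.04×0.96/1538) = 0.00499675.
z = (0.05591678 − 0.04)/0.00499675 = 0.01591678/0.00499675 = 3.1854.

z = 3.1854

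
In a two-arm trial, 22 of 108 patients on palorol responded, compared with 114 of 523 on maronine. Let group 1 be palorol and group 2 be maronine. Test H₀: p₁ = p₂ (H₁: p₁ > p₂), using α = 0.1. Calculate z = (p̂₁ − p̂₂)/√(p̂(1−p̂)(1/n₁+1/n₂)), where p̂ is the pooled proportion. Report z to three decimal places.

p̂₁ = 22/108 ≈ 0.20370, p̂₂ = 114/523 ≈ 0.21797.
Pooled p̂ = (22+114)/(108+523) = 136/631 = 0.21553.
SE = √(p̂(1−p̂)(1/n₁+1/n₂)) = √(0.21553·0.78447·0.0111713) = √(0.00188881) = 0.04346.
z = (0.20370 − 0.21797)/0.04346 = -0.01427/0.04346 = -0.328.
p-value = P(Z > -0.328) ≈ 0.6287, so at α = 0.1 we fail to reject H₀.

z = -0.328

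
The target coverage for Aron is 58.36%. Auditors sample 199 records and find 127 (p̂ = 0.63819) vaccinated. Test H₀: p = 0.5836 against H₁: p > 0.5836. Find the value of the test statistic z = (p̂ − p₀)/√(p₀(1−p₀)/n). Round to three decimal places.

p̂ = 127/199 = 0.63819.
Standard error under H₀: √(0.5836×0.4164/199) = 0.03495.
z = (0.63819 − 0.5836)/0.03495 = 0.05459/0.03495 = 1.562.

z = 1.562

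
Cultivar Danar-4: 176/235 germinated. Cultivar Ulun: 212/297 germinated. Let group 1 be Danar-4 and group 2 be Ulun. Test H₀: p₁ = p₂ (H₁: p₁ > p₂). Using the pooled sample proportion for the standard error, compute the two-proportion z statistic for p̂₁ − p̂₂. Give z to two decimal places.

p̂₁ = 176/235 ≈ 0.74894, p̂₂ = 212/297 ≈ 0.71380.
Pooled p̂ = (176+212)/(235+297) = 388/532 = 0.72932.
SE = √(p̂(1−p̂)(1/n₁+1/n₂)) = √(0.72932·0.27068·0.00762232) = √(0.00150473) = 0.03879.
z = (0.74894 − 0.71380)/0.03879 = 0.03514/0.03879 = 0.91.
p-value = P(Z > 0.906) ≈ 0.1826.

z = 0.91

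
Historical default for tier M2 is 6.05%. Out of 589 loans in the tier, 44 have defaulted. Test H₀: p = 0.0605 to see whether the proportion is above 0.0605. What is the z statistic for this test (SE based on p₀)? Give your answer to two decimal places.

p̂ = 44/589 = 0.0747.
Standard error under H₀: √(0.0605×0.9395/589) = 0.0098.
z = (0.0747 − 0.0605)/0.0098 = 0.0142/0.0098 = 1.45.

z = 1.45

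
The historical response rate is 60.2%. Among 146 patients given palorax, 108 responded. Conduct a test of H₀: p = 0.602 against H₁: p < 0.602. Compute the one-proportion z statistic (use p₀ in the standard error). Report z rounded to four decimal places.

p̂ = 108/146 ≈ 0.739726.
Under H₀, SE = √(0.602·0.398/146) = √(0.00164107) = 0.040510.
z = (0.739726 − 0.602)/0.040510 = 0.137726/0.040510 = 3.3998.
p-value = P(Z < 3.400) ≈ 0.9997.

z = 3.3998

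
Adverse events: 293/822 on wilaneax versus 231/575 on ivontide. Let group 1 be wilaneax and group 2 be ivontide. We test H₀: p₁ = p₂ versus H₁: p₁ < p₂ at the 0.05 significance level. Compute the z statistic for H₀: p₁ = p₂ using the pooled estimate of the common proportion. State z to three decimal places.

p̂₁ = 293/822 ≈ 0.35645, p̂₂ = 231/575 ≈ 0.40174.
Pooled p̂ = (293+231)/(822+575) = 524/1397 = 0.37509.
SE = √(0.234397 × 0.00295568) = 0.02632.
z = (0.35645 − 0.40174)/0.02632 = -0.04529/0.02632 = -1.721.
p-value = P(Z < -1.721) ≈ 0.0427. With α = 0.05, reject H₀.

z = -1.721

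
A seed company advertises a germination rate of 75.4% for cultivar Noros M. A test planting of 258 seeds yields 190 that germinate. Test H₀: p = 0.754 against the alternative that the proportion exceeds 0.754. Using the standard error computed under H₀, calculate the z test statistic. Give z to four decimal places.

p̂ = 190/258 = 0.736434.
SE = √(p₀(1−p₀)/n) = √(0.18548/258) = 0.026813.
z = (0.736434 − 0.754)/0.026813 = -0.017566/0.026813 = -0.6551.

z = -0.6551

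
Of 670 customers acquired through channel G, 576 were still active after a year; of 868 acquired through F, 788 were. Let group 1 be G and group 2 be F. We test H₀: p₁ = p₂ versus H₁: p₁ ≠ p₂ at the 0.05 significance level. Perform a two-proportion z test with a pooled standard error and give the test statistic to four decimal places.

p̂₁ = 576/670 ≈ 0.8597015, p̂₂ = 788/868 ≈ 0.9078341.
Pooled p̂ = (576+788)/(670+868) = 1364/1538 = 0.8868661.
SE = √(0.100335 × 0.00264461) = 0.0162894.
z = (0.8597015 − 0.9078341)/0.0162894 = -0.0481326/0.0162894 = -2.9548.
Two-sided p-value ≈ 2·Φ(−2.955) = 0.0031; since p < α = 0.05, reject H₀.

z = -2.9548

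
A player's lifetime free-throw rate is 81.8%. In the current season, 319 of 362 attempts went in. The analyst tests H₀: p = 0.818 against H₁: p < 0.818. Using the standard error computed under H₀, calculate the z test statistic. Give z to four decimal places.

z = 3.1172

p̂ = 319/362 ≈ 0.8812155.
SE = √(p₀(1−p₀)/n) = √(0.14888/362) = 0.0202795.
z = (0.8812155 − 0.818)/0.0202795 = 0.0632155/0.0202795 = 3.1172.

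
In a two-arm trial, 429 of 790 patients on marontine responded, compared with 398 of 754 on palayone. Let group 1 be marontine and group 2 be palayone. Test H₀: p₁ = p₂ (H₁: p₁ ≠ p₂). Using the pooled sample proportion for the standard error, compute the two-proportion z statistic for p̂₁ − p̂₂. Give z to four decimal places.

p̂₁ = 429/790 = 0.543038, p̂₂ = 398/754 = 0.527851.
Pooled p̂ = (429+398)/(790+754) = 827/1544 = 0.535622.
SE = √(0.248731 × 0.00259208) = 0.025392.
z = (0.543038 − 0.527851)/0.025392 = 0.015187/0.025392 = 0.5981.
Two-sided p-value ≈ 2·Φ(−0.598) = 0.5498.

z = 0.5981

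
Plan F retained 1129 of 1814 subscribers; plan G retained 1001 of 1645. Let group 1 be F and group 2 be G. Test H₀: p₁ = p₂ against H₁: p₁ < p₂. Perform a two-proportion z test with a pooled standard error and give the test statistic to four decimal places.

z = 0.8376

p̂₁ = 1129/1814 ≈ 0.6223815, p̂₂ = 1001/1645 ≈ 0.6085106.
Pooled p̂ = (1129+1001)/(1814+1645) = 2130/3459 = 0.6157849.
SE = √(p̂(1−p̂)(1/n₁+1/n₂)) = √(0.6157849·0.3842151·0.00115917) = √(0.000274253) = 0.0165606.
z = (0.6223815 − 0.6085106)/0.0165606 = 0.0138709/0.0165606 = 0.8376.
p-value = P(Z < 0.838) ≈ 0.7989.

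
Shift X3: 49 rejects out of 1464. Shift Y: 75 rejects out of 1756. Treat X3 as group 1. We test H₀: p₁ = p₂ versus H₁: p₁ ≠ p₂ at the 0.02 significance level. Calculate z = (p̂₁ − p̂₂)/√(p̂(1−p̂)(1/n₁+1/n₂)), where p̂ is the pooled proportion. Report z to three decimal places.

p̂₁ = 49/1464 ≈ 0.03347, p̂₂ = 75/1756 ≈ 0.04271.
Pooled p̂ = (49+75)/(1464+1756) = 124/3220 = 0.03851.
SE = √(p̂(1−p̂)(1/n₁+1/n₂)) = √(0.03851·0.96149·0.00125254) = √(4.63768e-05) = 0.00681.
z = (0.03347 − 0.04271)/0.00681 = -0.00924/0.00681 = -1.357.
Two-sided p-value ≈ 2·Φ(−1.357) = 0.1748, so at α = 0.02 we fail to reject H₀.

z = -1.357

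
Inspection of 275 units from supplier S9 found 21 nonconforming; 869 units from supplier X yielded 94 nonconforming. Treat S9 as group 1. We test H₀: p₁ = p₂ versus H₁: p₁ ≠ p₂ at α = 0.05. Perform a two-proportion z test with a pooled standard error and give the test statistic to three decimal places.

p̂₁ = 21/275 = 0.07636, p̂₂ = 94/869 = 0.10817.
Pooled p̂ = (21+94)/(275+869) = 115/1144 = 0.10052.
SE = √(0.0904193 × 0.00478711) = 0.02080.
z = (0.07636 − 0.10817)/0.02080 = -0.03181/0.02080 = -1.529.
Two-sided p-value ≈ 2·Φ(−1.529) = 0.1263, so at α = 0.05 we fail to reject H₀.

z = -1.529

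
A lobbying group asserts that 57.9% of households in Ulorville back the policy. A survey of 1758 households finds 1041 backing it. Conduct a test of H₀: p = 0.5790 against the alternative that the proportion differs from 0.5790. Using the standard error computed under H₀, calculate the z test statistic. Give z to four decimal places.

z = 1.1168

p̂ = 1041/1758 = 0.592150.
SE = √(p₀(1−p₀)/n) = √(0.24376/1758) = 0.011775.
z = (0.592150 − 0.579)/0.011775 = 0.013150/0.011775 = 1.1168.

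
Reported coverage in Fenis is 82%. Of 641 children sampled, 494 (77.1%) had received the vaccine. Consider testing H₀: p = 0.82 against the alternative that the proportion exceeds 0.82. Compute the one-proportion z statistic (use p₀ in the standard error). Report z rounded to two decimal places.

p̂ = 494/641 = 0.77067.
SE = √(p₀(1−p₀)/n) = √(0.1476/641) = 0.01517.
z = (0.77067 − 0.82)/0.01517 = -0.04933/0.01517 = -3.25.
p-value = P(Z > -3.251) ≈ 0.9994.

z = -3.25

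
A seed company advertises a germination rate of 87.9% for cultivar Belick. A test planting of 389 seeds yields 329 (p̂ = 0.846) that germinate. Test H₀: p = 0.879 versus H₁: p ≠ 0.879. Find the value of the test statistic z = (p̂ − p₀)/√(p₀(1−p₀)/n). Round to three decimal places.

z = -2.010

p̂ = 329/389 = 0.84576.
Standard error under H₀: √(0.879×0.121/389) = 0.01654.
z = (0.84576 − 0.879)/0.01654 = -0.03324/0.01654 = -2.010.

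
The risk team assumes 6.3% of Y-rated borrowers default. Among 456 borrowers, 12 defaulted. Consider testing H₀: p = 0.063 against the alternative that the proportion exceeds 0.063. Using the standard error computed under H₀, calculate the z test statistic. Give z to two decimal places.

z = -3.22

p̂ = 12/456 ≈ 0.0263.
Standard error under H₀: √(0.063×0.937/456) = 0.0114.
z = (0.0263 − 0.063)/0.0114 = -0.0367/0.0114 = -3.22.
p-value = P(Z > -3.224) ≈ 0.9994.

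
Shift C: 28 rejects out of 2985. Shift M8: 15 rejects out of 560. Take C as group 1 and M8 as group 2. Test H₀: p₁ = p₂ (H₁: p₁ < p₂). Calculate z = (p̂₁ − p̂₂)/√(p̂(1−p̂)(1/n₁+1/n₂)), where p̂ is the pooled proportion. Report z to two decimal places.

z = -3.45

p̂₁ = 28/2985 ≈ 0.00938, p̂₂ = 15/560 ≈ 0.02679.
Pooled p̂ = (28+15)/(2985+560) = 43/3545 = 0.01213.
SE = √(0.0119826 × 0.00212072) = 0.00504.
z = (0.00938 − 0.02679)/0.00504 = -0.01741/0.00504 = -3.45.
p-value = P(Z < -3.453) ≈ 0.0003.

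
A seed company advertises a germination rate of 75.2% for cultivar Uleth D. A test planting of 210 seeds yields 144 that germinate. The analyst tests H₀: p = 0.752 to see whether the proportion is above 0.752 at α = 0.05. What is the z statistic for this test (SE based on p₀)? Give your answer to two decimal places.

p̂ = 144/210 ≈ 0.6857.
Under H₀, SE = √(0.752·0.248/210) = √(0.000888076) = 0.0298.
z = (0.6857 − 0.752)/0.0298 = -0.0663/0.0298 = -2.22.
p-value = P(Z > -2.224) ≈ 0.9869, so at α = 0.05 we fail to reject H₀.

z = -2.22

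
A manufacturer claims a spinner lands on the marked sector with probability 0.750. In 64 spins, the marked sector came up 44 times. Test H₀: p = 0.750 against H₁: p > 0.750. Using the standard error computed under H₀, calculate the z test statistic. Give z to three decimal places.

z = -1.155

p̂ = 44/64 ≈ 0.68750.
Standard error under H₀: √(0.75×0.25/64) = 0.05413.
z = (0.68750 − 0.75)/0.05413 = -0.06250/0.05413 = -1.155.
p-value = P(Z > -1.155) ≈ 0.8759.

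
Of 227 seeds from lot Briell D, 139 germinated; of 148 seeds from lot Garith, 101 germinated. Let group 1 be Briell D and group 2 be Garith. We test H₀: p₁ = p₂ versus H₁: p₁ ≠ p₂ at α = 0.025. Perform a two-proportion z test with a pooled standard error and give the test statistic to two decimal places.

p̂₁ = 139/227 ≈ 0.6123, p̂₂ = 101/148 ≈ 0.6824.
Pooled p̂ = (139+101)/(227+148) = 240/375 = 0.6400.
SE = √(0.2304 × 0.011162) = 0.0507.
z = (0.6123 − 0.6824)/0.0507 = -0.0701/0.0507 = -1.38.
p-value = 2·P(Z > 1.382) ≈ 0.1669, so at α = 0.025 we fail to reject H₀.

z = -1.38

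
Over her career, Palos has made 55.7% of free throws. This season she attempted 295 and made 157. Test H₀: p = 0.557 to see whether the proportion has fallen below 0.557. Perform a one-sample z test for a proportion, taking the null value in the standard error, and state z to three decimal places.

p̂ = 157/295 ≈ 0.532203.
SE = √(p₀(1−p₀)/n) = √(0.24675/295) = 0.028921.
z = (0.532203 − 0.557)/0.028921 = -0.024797/0.028921 = -0.857.

z = -0.857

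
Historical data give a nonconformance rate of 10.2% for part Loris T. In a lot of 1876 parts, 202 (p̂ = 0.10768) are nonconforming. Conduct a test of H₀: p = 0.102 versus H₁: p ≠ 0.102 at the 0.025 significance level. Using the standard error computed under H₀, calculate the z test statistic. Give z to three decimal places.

z = 0.812

p̂ = 202/1876 ≈ 0.107676.
SE = √(p₀(1−p₀)/n) = √(0.091596/1876) = 0.006988.
z = (0.107676 − 0.102)/0.006988 = 0.005676/0.006988 = 0.812.
Two-sided p-value ≈ 2·Φ(−0.812) = 0.4166; since p > α = 0.025, fail to reject H₀.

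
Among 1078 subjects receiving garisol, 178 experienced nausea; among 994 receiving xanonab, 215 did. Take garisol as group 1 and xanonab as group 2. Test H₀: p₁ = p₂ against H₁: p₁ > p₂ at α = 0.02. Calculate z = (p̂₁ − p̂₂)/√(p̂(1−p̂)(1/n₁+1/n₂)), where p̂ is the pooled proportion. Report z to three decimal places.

p̂₁ = 178/1078 = 0.16512, p̂₂ = 215/994 = 0.21630.
Pooled p̂ = (178+215)/(1078+994) = 393/2072 = 0.18967.
SE = √(0.153696 × 0.00193368) = 0.01724.
z = (0.16512 − 0.21630)/0.01724 = -0.05118/0.01724 = -2.969.
p-value = P(Z > -2.969) ≈ 0.9985; since p > α = 0.02, fail to reject H₀.

z = -2.969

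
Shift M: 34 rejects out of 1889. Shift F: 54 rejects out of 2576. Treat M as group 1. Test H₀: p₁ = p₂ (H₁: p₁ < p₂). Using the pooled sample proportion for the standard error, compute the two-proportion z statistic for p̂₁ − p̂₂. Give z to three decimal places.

p̂₁ = 34/1889 = 0.017999, p̂₂ = 54/2576 = 0.020963.
Pooled p̂ = (34+54)/(1889+2576) = 88/4465 = 0.019709.
SE = √(0.0193204 × 0.000917579) = 0.004210.
z = (0.017999 − 0.020963)/0.004210 = -0.002964/0.004210 = -0.704.

z = -0.704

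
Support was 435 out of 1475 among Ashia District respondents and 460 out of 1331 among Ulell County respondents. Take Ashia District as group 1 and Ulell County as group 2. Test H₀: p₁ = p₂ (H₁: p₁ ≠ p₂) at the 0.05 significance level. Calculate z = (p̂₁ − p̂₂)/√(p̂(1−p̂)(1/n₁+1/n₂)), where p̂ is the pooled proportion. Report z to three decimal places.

z = -2.877

p̂₁ = 435/1475 = 0.294915, p̂₂ = 460/1331 = 0.345605.
Pooled p̂ = (435+460)/(1475+1331) = 895/2806 = 0.318959.
SE = √(0.217224 × 0.00142928) = 0.017620.
z = (0.294915 − 0.345605)/0.017620 = -0.050690/0.017620 = -2.877.
Two-sided p-value ≈ 2·Φ(−2.877) = 0.0040; since p < α = 0.05, reject H₀.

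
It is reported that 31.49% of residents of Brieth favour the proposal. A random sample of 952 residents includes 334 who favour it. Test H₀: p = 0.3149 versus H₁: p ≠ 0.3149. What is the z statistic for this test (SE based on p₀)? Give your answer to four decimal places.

z = 2.3875

p̂ = 334/952 = 0.3508403.
Under H₀, SE = √(0.3149·0.6851/952) = √(0.000226616) = 0.0150538.
z = (0.3508403 − 0.3149)/0.0150538 = 0.0359403/0.0150538 = 2.3875.
Two-sided p-value ≈ 2·Φ(−2.387) = 0.0170.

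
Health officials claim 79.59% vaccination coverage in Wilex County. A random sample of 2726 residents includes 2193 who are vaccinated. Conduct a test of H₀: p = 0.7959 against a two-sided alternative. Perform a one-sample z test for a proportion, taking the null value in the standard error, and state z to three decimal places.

p̂ = 2193/2726 ≈ 0.80448.
Standard error under H₀: √(0.7959×0.2041/2726) = 0.00772.
z = (0.80448 − 0.7959)/0.00772 = 0.00858/0.00772 = 1.111.
p-value = 2·P(Z > 1.111) ≈ 0.2666.

z = 1.111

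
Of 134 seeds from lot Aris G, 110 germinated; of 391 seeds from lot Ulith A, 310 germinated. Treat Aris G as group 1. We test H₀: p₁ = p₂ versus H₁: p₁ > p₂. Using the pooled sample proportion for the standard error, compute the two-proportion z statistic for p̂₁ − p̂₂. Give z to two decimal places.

z = 0.70

p̂₁ = 110/134 ≈ 0.8209, p̂₂ = 310/391 ≈ 0.7928.
Pooled p̂ = (110+310)/(134+391) = 420/525 = 0.8000.
SE = √(p̂(1−p̂)(1/n₁+1/n₂)) = √(0.8000·0.2000·0.0100202) = √(0.00160324) = 0.0400.
z = (0.8209 − 0.7928)/0.0400 = 0.0281/0.0400 = 0.70.
p-value = P(Z > 0.701) ≈ 0.2417.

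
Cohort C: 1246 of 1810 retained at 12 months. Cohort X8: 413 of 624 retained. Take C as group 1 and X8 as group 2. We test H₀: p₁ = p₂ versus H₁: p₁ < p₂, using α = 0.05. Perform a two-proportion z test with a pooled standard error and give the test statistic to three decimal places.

z = 1.227

p̂₁ = 1246/1810 = 0.68840, p̂₂ = 413/624 = 0.66186.
Pooled p̂ = (1246+413)/(1810+624) = 1659/2434 = 0.68159.
SE = √(p̂(1−p̂)(1/n₁+1/n₂)) = √(0.68159·0.31841·0.00215505) = √(0.000467697) = 0.02163.
z = (0.68840 − 0.66186)/0.02163 = 0.02654/0.02163 = 1.227.
p-value = P(Z < 1.227) ≈ 0.8901; since p > α = 0.05, fail to reject H₀.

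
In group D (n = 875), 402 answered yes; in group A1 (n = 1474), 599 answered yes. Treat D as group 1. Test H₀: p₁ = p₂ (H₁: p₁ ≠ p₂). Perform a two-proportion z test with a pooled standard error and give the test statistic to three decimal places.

p̂₁ = 402/875 ≈ 0.45943, p̂₂ = 599/1474 ≈ 0.40638.
Pooled p̂ = (402+599)/(875+1474) = 1001/2349 = 0.42614.
SE = √(0.244545 × 0.00182128) = 0.02110.
z = (0.45943 − 0.40638)/0.02110 = 0.05305/0.02110 = 2.514.
Two-sided p-value ≈ 2·Φ(−2.514) = 0.0119.

z = 2.514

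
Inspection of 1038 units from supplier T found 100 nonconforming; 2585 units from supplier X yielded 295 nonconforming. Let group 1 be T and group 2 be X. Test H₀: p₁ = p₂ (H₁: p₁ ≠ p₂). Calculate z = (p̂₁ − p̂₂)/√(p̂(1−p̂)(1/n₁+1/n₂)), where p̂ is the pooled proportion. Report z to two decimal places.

p̂₁ = 100/1038 = 0.0963, p̂₂ = 295/2585 = 0.1141.
Pooled p̂ = (100+295)/(1038+2585) = 395/3623 = 0.1090.
SE = √(0.0971391 × 0.00135024) = 0.0115.
z = (0.0963 − 0.1141)/0.0115 = -0.0178/0.0115 = -1.55.

z = -1.55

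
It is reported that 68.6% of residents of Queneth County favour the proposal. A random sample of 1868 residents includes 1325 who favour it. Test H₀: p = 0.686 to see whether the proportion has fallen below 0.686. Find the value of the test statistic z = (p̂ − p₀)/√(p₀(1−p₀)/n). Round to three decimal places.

p̂ = 1325/1868 ≈ 0.709315.
Under H₀, SE = √(0.686·0.314/1868) = √(0.000115313) = 0.010738.
z = (0.709315 − 0.686)/0.010738 = 0.023315/0.010738 = 2.171.

z = 2.171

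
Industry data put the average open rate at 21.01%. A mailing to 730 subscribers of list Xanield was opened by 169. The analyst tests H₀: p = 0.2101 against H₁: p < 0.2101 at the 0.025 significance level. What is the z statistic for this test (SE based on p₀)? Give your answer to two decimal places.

z = 1.42

p̂ = 169/730 = 0.2315.
Standard error under H₀: √(0.2101×0.7899/730) = 0.0151.
z = (0.2315 − 0.2101)/0.0151 = 0.0214/0.0151 = 1.42.
p-value = P(Z < 1.420) ≈ 0.9222. With α = 0.025, fail to reject H₀.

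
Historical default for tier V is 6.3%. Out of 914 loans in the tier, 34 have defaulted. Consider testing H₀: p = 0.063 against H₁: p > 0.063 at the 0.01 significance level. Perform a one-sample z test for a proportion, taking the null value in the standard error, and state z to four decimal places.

p̂ = 34/914 ≈ 0.0371991.
Standard error under H₀: √(0.063×0.937/914) = 0.0080365.
z = (0.0371991 − 0.063)/0.0080365 = -0.0258009/0.0080365 = -3.2105.
p-value = P(Z > -3.210) ≈ 0.9993, so at α = 0.01 we fail to reject H₀.

z = -3.2105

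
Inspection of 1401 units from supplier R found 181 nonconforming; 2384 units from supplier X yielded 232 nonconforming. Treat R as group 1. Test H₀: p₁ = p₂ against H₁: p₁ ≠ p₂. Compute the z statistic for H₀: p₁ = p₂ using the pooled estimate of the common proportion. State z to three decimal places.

p̂₁ = 181/1401 ≈ 0.129193, p̂₂ = 232/2384 ≈ 0.097315.
Pooled p̂ = (181+232)/(1401+2384) = 413/3785 = 0.109115.
SE = √(0.0972089 × 0.00113324) = 0.010496.
z = (0.129193 − 0.097315)/0.010496 = 0.031878/0.010496 = 3.037.
Two-sided p-value ≈ 2·Φ(−3.037) = 0.0024.

z = 3.037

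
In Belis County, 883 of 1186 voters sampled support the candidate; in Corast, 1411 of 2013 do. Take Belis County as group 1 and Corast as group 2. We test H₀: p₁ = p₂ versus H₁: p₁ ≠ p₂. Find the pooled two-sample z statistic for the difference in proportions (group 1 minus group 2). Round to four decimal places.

p̂₁ = 883/1186 = 0.744519, p̂₂ = 1411/2013 = 0.700944.
Pooled p̂ = (883+1411)/(1186+2013) = 2294/3199 = 0.717099.
SE = √(p̂(1−p̂)(1/n₁+1/n₂)) = √(0.717099·0.282901·0.00133994) = √(0.000271831) = 0.016487.
z = (0.744519 − 0.700944)/0.016487 = 0.043575/0.016487 = 2.6430.

z = 2.6430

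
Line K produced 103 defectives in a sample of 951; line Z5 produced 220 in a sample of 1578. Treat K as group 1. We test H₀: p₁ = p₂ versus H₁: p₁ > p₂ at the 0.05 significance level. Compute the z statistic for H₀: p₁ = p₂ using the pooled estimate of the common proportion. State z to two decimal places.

z = -2.27

p̂₁ = 103/951 = 0.1083, p̂₂ = 220/1578 = 0.1394.
Pooled p̂ = (103+220)/(951+1578) = 323/2529 = 0.1277.
SE = √(p̂(1−p̂)(1/n₁+1/n₂)) = √(0.1277·0.8723·0.00168524) = √(0.000187746) = 0.0137.
z = (0.1083 − 0.1394)/0.0137 = -0.0311/0.0137 = -2.27.
p-value = P(Z > -2.270) ≈ 0.9884; since p > α = 0.05, fail to reject H₀.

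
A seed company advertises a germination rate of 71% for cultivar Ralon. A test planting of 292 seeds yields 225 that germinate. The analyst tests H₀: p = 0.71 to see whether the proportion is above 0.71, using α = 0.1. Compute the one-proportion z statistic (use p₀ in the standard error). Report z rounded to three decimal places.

z = 2.280

p̂ = 225/292 = 0.770548.
Standard error under H₀: √(0.71×0.29/292) = 0.026554.
z = (0.770548 − 0.71)/0.026554 = 0.060548/0.026554 = 2.280.
p-value = P(Z > 2.280) ≈ 0.0113; since p < α = 0.1, reject H₀.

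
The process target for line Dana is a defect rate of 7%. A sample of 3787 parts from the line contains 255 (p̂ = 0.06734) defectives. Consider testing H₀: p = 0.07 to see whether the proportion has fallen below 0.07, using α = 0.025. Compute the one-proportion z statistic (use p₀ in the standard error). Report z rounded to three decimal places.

z = -0.643

p̂ = 255/3787 ≈ 0.067336.
Under H₀, SE = √(0.07·0.93/3787) = √(1.71904e-05) = 0.004146.
z = (0.067336 − 0.07)/0.004146 = -0.002664/0.004146 = -0.643.
p-value = P(Z < -0.643) ≈ 0.2602, so at α = 0.025 we fail to reject H₀.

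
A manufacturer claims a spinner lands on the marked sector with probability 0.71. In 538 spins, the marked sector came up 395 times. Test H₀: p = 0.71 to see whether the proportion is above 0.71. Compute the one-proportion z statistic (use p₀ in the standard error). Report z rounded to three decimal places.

z = 1.237

p̂ = 395/538 = 0.73420.
Standard error under H₀: √(0.71×0.29/538) = 0.01956.
z = (0.73420 − 0.71)/0.01956 = 0.02420/0.01956 = 1.237.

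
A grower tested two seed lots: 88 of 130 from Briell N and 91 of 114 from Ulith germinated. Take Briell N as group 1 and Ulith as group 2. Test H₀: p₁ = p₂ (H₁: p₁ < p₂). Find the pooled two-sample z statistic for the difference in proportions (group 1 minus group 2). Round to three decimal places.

z = -2.139

p̂₁ = 88/130 ≈ 0.67692, p̂₂ = 91/114 ≈ 0.79825.
Pooled p̂ = (88+91)/(130+114) = 179/244 = 0.73361.
SE = √(p̂(1−p̂)(1/n₁+1/n₂)) = √(0.73361·0.26639·0.0164642) = √(0.00321757) = 0.05672.
z = (0.67692 − 0.79825)/0.05672 = -0.12133/0.05672 = -2.139.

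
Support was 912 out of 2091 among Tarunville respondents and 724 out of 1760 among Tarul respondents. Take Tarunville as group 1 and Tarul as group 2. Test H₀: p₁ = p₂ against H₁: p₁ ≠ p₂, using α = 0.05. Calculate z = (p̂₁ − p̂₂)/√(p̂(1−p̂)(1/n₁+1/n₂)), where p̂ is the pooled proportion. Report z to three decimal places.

z = 1.550

p̂₁ = 912/2091 ≈ 0.43615, p̂₂ = 724/1760 ≈ 0.41136.
Pooled p̂ = (912+724)/(2091+1760) = 1636/3851 = 0.42482.
SE = √(p̂(1−p̂)(1/n₁+1/n₂)) = √(0.42482·0.57518·0.00104642) = √(0.000255692) = 0.01599.
z = (0.43615 − 0.41136)/0.01599 = 0.02479/0.01599 = 1.550.
p-value = 2·P(Z > 1.550) ≈ 0.1210. With α = 0.05, fail to reject H₀.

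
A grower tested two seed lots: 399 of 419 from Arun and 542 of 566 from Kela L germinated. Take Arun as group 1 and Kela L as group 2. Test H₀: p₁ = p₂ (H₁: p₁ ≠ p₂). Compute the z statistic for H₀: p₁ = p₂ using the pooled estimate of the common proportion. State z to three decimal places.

z = -0.400

p̂₁ = 399/419 = 0.95227, p̂₂ = 542/566 = 0.95760.
Pooled p̂ = (399+542)/(419+566) = 941/985 = 0.95533.
SE = √(p̂(1−p̂)(1/n₁+1/n₂)) = √(0.95533·0.04467·0.00415342) = √(0.000177246) = 0.01331.
z = (0.95227 − 0.95760)/0.01331 = -0.00533/0.01331 = -0.400.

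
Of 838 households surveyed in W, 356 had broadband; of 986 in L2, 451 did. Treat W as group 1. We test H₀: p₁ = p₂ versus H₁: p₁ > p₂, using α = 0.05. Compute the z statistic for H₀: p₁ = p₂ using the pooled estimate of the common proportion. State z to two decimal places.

z = -1.40

p̂₁ = 356/838 = 0.4248, p̂₂ = 451/986 = 0.4574.
Pooled p̂ = (356+451)/(838+986) = 807/1824 = 0.4424.
SE = √(p̂(1−p̂)(1/n₁+1/n₂)) = √(0.4424·0.5576·0.00220752) = √(0.000544564) = 0.0233.
z = (0.4248 − 0.4574)/0.0233 = -0.0326/0.0233 = -1.40.
p-value = P(Z > -1.396) ≈ 0.9187; since p > α = 0.05, fail to reject H₀.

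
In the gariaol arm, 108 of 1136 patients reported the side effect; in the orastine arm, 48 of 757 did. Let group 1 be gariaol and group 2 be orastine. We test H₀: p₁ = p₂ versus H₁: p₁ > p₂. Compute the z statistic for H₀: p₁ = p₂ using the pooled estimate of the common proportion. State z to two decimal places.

z = 2.45

p̂₁ = 108/1136 ≈ 0.09507, p̂₂ = 48/757 ≈ 0.06341.
Pooled p̂ = (108+48)/(1136+757) = 156/1893 = 0.08241.
SE = √(0.0756177 × 0.00220129) = 0.01290.
z = (0.09507 − 0.06341)/0.01290 = 0.03166/0.01290 = 2.45.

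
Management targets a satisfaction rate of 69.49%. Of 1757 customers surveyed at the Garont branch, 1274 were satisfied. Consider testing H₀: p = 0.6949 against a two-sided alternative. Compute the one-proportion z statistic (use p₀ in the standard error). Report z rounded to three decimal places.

p̂ = 1274/1757 = 0.725100.
SE = √(p₀(1−p₀)/n) = √(0.21201/1757) = 0.010985.
z = (0.725100 − 0.6949)/0.010985 = 0.030200/0.010985 = 2.749.
Two-sided p-value ≈ 2·Φ(−2.749) = 0.0060.

z = 2.749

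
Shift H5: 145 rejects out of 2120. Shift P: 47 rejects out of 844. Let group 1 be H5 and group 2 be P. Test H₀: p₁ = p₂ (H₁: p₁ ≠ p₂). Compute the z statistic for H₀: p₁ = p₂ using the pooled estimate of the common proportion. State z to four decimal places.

z = 1.2687

p̂₁ = 145/2120 = 0.0683962, p̂₂ = 47/844 = 0.0556872.
Pooled p̂ = (145+47)/(2120+844) = 192/2964 = 0.0647773.
SE = √(p̂(1−p̂)(1/n₁+1/n₂)) = √(0.0647773·0.9352227·0.00165653) = √(0.000100355) = 0.0100177.
z = (0.0683962 − 0.0556872)/0.0100177 = 0.0127090/0.0100177 = 1.2687.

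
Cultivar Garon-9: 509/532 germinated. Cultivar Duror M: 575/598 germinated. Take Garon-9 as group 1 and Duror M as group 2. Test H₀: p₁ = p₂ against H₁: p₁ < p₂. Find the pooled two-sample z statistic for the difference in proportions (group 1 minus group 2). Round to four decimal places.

p̂₁ = 509/532 ≈ 0.956767, p̂₂ = 575/598 ≈ 0.961538.
Pooled p̂ = (509+575)/(532+598) = 1084/1130 = 0.959292.
SE = √(p̂(1−p̂)(1/n₁+1/n₂)) = √(0.959292·0.040708·0.00355194) = √(0.000138706) = 0.011777.
z = (0.956767 − 0.961538)/0.011777 = -0.004771/0.011777 = -0.4051.
p-value = P(Z < -0.405) ≈ 0.3427.

z = -0.4051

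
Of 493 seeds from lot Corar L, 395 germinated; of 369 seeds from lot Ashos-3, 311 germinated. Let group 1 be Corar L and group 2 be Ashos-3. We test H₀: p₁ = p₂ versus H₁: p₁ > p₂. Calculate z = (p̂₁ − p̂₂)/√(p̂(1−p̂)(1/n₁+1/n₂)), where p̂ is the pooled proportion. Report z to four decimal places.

p̂₁ = 395/493 ≈ 0.8012170, p̂₂ = 311/369 ≈ 0.8428184.
Pooled p̂ = (395+311)/(493+369) = 706/862 = 0.8190255.
SE = √(p̂(1−p̂)(1/n₁+1/n₂)) = √(0.8190255·0.1809745·0.00473842) = √(0.000702342) = 0.0265017.
z = (0.8012170 − 0.8428184)/0.0265017 = -0.0416014/0.0265017 = -1.5698.

z = -1.5698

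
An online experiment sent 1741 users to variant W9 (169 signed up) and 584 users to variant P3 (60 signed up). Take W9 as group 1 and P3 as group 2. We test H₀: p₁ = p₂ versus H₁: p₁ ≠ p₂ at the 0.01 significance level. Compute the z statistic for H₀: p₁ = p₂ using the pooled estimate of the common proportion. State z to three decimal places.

z = -0.398

p̂₁ = 169/1741 ≈ 0.09707, p̂₂ = 60/584 ≈ 0.10274.
Pooled p̂ = (169+60)/(1741+584) = 229/2325 = 0.09849.
SE = √(p̂(1−p̂)(1/n₁+1/n₂)) = √(0.09849·0.90151·0.00228671) = √(0.000203045) = 0.01425.
z = (0.09707 − 0.10274)/0.01425 = -0.00567/0.01425 = -0.398.
p-value = 2·P(Z > 0.398) ≈ 0.6907; since p > α = 0.01, fail to reject H₀.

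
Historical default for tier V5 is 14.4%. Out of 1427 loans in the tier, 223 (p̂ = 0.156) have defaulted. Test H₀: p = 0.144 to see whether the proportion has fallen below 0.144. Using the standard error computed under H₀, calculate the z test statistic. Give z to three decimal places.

z = 1.320

p̂ = 223/1427 = 0.156272.
Under H₀, SE = √(0.144·0.856/1427) = √(8.63798e-05) = 0.009294.
z = (0.156272 − 0.144)/0.009294 = 0.012272/0.009294 = 1.320.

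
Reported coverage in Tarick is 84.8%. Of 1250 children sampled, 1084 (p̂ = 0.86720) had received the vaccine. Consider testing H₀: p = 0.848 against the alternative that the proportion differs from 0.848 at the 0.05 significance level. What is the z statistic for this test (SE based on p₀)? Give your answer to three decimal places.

p̂ = 1084/1250 ≈ 0.867200.
Standard error under H₀: √(0.848×0.152/1250) = 0.010155.
z = (0.867200 − 0.848)/0.010155 = 0.019200/0.010155 = 1.891.
p-value = 2·P(Z > 1.891) ≈ 0.0587. With α = 0.05, fail to reject H₀.

z = 1.891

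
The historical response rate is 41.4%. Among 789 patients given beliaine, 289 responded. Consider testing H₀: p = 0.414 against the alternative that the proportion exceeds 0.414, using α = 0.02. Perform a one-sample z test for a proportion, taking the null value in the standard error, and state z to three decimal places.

z = -2.721

p̂ = 289/789 = 0.366286.
Standard error under H₀: √(0.414×0.586/789) = 0.017535.
z = (0.366286 − 0.414)/0.017535 = -0.047714/0.017535 = -2.721.
p-value = P(Z > -2.721) ≈ 0.9967; since p > α = 0.02, fail to reject H₀.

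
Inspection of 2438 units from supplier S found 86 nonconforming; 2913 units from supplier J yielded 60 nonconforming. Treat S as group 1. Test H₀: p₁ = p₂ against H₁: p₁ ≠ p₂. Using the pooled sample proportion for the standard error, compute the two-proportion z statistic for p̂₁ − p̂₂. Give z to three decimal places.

z = 3.282

p̂₁ = 86/2438 = 0.03527, p̂₂ = 60/2913 = 0.02060.
Pooled p̂ = (86+60)/(2438+2913) = 146/5351 = 0.02728.
SE = √(0.0265402 × 0.000753461) = 0.00447.
z = (0.03527 − 0.02060)/0.00447 = 0.01467/0.00447 = 3.282.
Two-sided p-value ≈ 2·Φ(−3.282) = 0.0010.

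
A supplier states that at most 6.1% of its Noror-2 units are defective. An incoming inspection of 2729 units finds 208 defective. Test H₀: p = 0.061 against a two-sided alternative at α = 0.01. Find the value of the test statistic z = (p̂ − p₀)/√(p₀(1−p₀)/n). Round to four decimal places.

p̂ = 208/2729 = 0.0762184.
Standard error under H₀: √(0.061×0.939/2729) = 0.0045814.
z = (0.0762184 − 0.061)/0.0045814 = 0.0152184/0.0045814 = 3.3218.
Two-sided p-value ≈ 2·Φ(−3.322) = 0.0009, so at α = 0.01 we reject H₀.

z = 3.3218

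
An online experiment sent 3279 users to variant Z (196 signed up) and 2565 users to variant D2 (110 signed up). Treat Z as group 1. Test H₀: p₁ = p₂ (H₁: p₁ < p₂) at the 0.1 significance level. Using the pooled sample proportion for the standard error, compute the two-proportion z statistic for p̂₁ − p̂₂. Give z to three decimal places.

z = 2.876

p̂₁ = 196/3279 ≈ 0.059774, p̂₂ = 110/2565 ≈ 0.042885.
Pooled p̂ = (196+110)/(3279+2565) = 306/5844 = 0.052361.
SE = √(p̂(1−p̂)(1/n₁+1/n₂)) = √(0.052361·0.947639·0.000694835) = √(3.44775e-05) = 0.005872.
z = (0.059774 − 0.042885)/0.005872 = 0.016889/0.005872 = 2.876.
p-value = P(Z < 2.876) ≈ 0.9980, so at α = 0.1 we fail to reject H₀.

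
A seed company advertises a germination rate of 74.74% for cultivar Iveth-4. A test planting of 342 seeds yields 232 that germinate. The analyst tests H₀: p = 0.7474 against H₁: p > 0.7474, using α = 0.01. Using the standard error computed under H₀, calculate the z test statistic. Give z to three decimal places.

z = -2.938

p̂ = 232/342 = 0.67836.
SE = √(p₀(1−p₀)/n) = √(0.18879/342) = 0.02350.
z = (0.67836 − 0.7474)/0.02350 = -0.06904/0.02350 = -2.938.
p-value = P(Z > -2.938) ≈ 0.9984. With α = 0.01, fail to reject H₀.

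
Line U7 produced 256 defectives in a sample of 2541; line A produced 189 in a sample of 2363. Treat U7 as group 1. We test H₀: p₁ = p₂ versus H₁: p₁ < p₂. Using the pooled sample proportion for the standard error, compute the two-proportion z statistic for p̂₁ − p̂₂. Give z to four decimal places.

z = 2.5295

p̂₁ = 256/2541 = 0.100748, p̂₂ = 189/2363 = 0.079983.
Pooled p̂ = (256+189)/(2541+2363) = 445/4904 = 0.090742.
SE = √(p̂(1−p̂)(1/n₁+1/n₂)) = √(0.090742·0.909258·0.000816737) = √(6.73874e-05) = 0.008209.
z = (0.100748 − 0.079983)/0.008209 = 0.020765/0.008209 = 2.5295.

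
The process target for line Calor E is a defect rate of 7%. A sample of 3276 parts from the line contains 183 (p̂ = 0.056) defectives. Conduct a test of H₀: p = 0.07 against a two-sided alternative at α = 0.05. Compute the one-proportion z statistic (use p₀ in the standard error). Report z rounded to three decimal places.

p̂ = 183/3276 = 0.055861.
Under H₀, SE = √(0.07·0.93/3276) = √(1.98718e-05) = 0.004458.
z = (0.055861 − 0.07)/0.004458 = -0.014139/0.004458 = -3.172.
Two-sided p-value ≈ 2·Φ(−3.172) = 0.0015. With α = 0.05, reject H₀.

z = -3.172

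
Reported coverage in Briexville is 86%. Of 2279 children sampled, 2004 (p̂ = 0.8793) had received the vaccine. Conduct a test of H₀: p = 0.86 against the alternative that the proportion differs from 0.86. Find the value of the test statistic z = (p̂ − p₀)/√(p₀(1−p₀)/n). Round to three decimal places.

z = 2.660

p̂ = 2004/2279 ≈ 0.879333.
Under H₀, SE = √(0.86·0.14/2279) = √(5.28302e-05) = 0.007268.
z = (0.879333 − 0.86)/0.007268 = 0.019333/0.007268 = 2.660.
p-value = 2·P(Z > 2.660) ≈ 0.0078.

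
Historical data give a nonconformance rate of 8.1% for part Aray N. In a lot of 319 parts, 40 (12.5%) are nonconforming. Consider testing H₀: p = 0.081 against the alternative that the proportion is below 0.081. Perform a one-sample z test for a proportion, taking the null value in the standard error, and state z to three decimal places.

z = 2.906

p̂ = 40/319 ≈ 0.125392.
SE = √(p₀(1−p₀)/n) = √(0.074439/319) = 0.015276.
z = (0.125392 − 0.081)/0.015276 = 0.044392/0.015276 = 2.906.
p-value = P(Z < 2.906) ≈ 0.9982.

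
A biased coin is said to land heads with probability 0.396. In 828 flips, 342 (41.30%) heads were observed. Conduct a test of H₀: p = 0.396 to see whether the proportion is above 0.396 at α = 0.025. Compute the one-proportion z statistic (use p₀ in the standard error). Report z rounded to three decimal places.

p̂ = 342/828 = 0.413043.
Standard error under H₀: √(0.396×0.604/828) = 0.016996.
z = (0.413043 − 0.396)/0.016996 = 0.017043/0.016996 = 1.003.
p-value = P(Z > 1.003) ≈ 0.1580. With α = 0.025, fail to reject H₀.

z = 1.003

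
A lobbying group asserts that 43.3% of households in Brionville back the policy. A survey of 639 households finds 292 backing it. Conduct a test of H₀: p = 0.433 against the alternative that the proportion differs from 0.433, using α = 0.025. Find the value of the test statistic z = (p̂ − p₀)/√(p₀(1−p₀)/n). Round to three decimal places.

p̂ = 292/639 ≈ 0.456964.
SE = √(p₀(1−p₀)/n) = √(0.24551/639) = 0.019601.
z = (0.456964 − 0.433)/0.019601 = 0.023964/0.019601 = 1.223.
Two-sided p-value ≈ 2·Φ(−1.223) = 0.2215; since p > α = 0.025, fail to reject H₀.

z = 1.223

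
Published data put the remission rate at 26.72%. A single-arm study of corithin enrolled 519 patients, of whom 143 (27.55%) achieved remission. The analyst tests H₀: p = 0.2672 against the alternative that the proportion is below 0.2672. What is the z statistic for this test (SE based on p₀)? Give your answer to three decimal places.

p̂ = 143/519 = 0.27553.
Standard error under H₀: √(0.2672×0.7328/519) = 0.01942.
z = (0.27553 − 0.2672)/0.01942 = 0.00833/0.01942 = 0.429.
p-value = P(Z < 0.429) ≈ 0.6660.

z = 0.429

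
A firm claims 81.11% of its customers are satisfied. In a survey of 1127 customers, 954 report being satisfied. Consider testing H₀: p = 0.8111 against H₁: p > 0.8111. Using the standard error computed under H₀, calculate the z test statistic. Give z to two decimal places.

z = 3.04

p̂ = 954/1127 ≈ 0.84650.
Standard error under H₀: √(0.8111×0.1889/1127) = 0.01166.
z = (0.84650 − 0.8111)/0.01166 = 0.03540/0.01166 = 3.04.
p-value = P(Z > 3.036) ≈ 0.0012.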